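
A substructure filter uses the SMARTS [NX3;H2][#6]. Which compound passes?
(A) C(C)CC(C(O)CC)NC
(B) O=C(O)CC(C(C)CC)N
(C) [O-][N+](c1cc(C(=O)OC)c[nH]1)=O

B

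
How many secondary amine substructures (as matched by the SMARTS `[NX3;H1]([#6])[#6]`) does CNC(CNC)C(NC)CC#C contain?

3

[NX3;H1]([#6])[#6] is the SMARTS for a secondary amine: a trivalent nitrogen with one H, bonded to two carbons.
The molecule carries 3 separate instances of an N-methylamino group (-NHCH3) meeting every constraint; each maps to a distinct set of atoms, giving 3 matches.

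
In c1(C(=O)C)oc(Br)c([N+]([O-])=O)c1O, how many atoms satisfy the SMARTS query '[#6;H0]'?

5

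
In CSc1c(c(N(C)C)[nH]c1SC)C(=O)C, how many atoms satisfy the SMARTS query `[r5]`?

Check the 15 heavy atoms by environment: 1× n (aromatic, in 5-ring) → match; 4× c (aromatic, in 5-ring) → match; 1× N (acyclic) → no; 6× C (acyclic) → no; 2× S (acyclic) → no; 1× O (acyclic) → no.
Summing the matching environments: 1 + 4 = 5 matching atoms.

5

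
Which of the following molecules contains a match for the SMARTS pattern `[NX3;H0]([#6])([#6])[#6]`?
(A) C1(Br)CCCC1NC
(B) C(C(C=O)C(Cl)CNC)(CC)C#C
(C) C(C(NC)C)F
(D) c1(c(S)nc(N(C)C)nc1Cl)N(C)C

D

[NX3;H0]([#6])([#6])[#6] describes a trivalent nitrogen with no H, bonded to three carbons (a tertiary amine).
(A) has an N-methylamino group (-NHCH3) but the nitrogen still has one H (H1), not H0.
(B) has an N-methylamino group (-NHCH3) but the nitrogen still has one H (H1), not H0.
(C) has an N-methylamino group (-NHCH3) but the nitrogen still has one H (H1), not H0.
(D) contains a dimethylamino group (-N(CH3)2), which satisfies every atom and bond constraint.
So the answer is (D).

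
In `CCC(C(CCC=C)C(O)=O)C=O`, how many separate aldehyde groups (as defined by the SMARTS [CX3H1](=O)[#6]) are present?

[CX3H1](=O)[#6] is the SMARTS for an aldehyde: an sp2 carbon with one H, double-bonded to O and single-bonded to carbon.
Exactly one fragment in the molecule meets all constraints, giving 1 match.

1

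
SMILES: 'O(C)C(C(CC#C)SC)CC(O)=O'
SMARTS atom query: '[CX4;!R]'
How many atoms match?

6

The query [CX4;!R] means: aliphatic carbon with four total connections, not in a ring.
Check the 13 heavy atoms by environment: 6× C (X4, acyclic) → match; 2× C (X2, acyclic) → no; 1× S (X2, acyclic) → no; 1× C (X3, acyclic) → no; 1× O (X1, acyclic) → no; 2× O (X2, acyclic) → no.
That gives 6 matching atoms.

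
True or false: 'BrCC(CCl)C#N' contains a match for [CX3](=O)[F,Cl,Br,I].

The pattern [CX3](=O)[F,Cl,Br,I] describes a carbonyl carbon bonded to a halogen — an acyl halide.
The closest candidate here is a chloro substituent, but the Cl is not on a carbonyl carbon. No other fragment satisfies the full query, so there is no match.

False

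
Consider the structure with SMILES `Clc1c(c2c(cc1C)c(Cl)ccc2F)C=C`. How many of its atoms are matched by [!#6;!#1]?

3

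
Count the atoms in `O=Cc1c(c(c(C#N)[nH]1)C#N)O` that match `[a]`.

The query [a] means: a matches any aromatic atom.
Check the 12 heavy atoms by environment: 1× n (aromatic) → match; 4× c (aromatic) → match; 2× O → no; 3× C → no; 2× N → no.
Summing the matching environments: 1 + 4 = 5 matching atoms.

5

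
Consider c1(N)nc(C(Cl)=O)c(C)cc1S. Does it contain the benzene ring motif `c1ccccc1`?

The pattern c1ccccc1 describes six aromatic carbons in a ring — a benzene ring.
The closest candidate here is a methyl group (-CH3), but no six-membered all-carbon aromatic ring is present. No other fragment satisfies the full query, so there is no match.

No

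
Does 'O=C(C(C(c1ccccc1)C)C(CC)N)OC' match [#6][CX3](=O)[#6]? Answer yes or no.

No

The pattern [#6][CX3](=O)[#6] describes a carbonyl carbon (no H) flanked by two carbons — a ketone.
The closest candidate here is a methyl-ester group (-C(=O)OCH3), but one neighbour of the carbonyl carbon is O, not C. No other fragment satisfies the full query, so there is no match.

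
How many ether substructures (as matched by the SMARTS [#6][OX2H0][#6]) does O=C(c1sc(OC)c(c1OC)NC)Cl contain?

2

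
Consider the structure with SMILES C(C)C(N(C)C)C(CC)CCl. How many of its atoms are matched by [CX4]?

9

The query [CX4] means: C with X4: aliphatic carbon with exactly 4 total connections (bonds + H).
Check the 11 heavy atoms by environment: 9× C (X4) → match; 1× N (X3) → no; 1× Cl (X1) → no.
That gives 9 matching atoms.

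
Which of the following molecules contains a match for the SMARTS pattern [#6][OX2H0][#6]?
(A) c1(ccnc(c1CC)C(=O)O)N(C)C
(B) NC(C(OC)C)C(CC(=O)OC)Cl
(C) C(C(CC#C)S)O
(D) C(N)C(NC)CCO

B

[#6][OX2H0][#6] describes an aliphatic oxygen bridging two carbons with no H on the oxygen (an ether).
(A) has a carboxylic acid group (-C(=O)OH) but the -OH oxygen has H1; the =O is OX1, not OX2.
(B) contains a methoxy ether (-OCH3), which satisfies every atom and bond constraint.
(C) has a hydroxyl group (-OH) but the oxygen has H1, not H0 bridging two carbons.
(D) has a hydroxyl group (-OH) but the oxygen has H1, not H0 bridging two carbons.
So the answer is (B).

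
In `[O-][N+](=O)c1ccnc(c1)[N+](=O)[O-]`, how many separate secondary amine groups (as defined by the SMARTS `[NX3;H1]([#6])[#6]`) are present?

0

[NX3;H1]([#6])[#6] is the SMARTS for a secondary amine: a trivalent nitrogen with one H, bonded to two carbons.
No fragment in the molecule satisfies every constraint, giving 0 matches.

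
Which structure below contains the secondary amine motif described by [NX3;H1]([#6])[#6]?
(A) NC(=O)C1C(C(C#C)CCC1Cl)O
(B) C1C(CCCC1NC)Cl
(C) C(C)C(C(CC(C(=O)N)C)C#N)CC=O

B

[NX3;H1]([#6])[#6] describes a trivalent nitrogen with one H, bonded to two carbons (a secondary amine).
(A) has a primary amide (-C(=O)NH2) but the -C(=O)NH2 nitrogen has H2, not H1.
(B) contains an N-methylamino group (-NHCH3), which satisfies every atom and bond constraint.
(C) has a primary amide (-C(=O)NH2) but the -C(=O)NH2 nitrogen has H2, not H1.
So the answer is (B).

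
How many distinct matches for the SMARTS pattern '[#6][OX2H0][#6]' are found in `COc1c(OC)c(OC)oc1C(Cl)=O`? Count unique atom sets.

3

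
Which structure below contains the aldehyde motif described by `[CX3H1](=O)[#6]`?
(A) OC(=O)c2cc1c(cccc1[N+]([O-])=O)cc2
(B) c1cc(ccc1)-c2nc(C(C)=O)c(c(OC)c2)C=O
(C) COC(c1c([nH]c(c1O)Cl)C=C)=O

B

[CX3H1](=O)[#6] describes an sp2 carbon with one H, double-bonded to O and single-bonded to carbon (an aldehyde).
(A) has a carboxylic acid group (-C(=O)OH) but the carbonyl carbon has H0 and is bonded to O, not H1.
(B) contains an aldehyde (-CHO), which satisfies every atom and bond constraint.
(C) has a methyl-ester group (-C(=O)OCH3) but the carbonyl carbon has H0, not H1.
So the answer is (B).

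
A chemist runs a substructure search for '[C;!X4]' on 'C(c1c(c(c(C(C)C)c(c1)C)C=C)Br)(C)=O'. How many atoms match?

The query [C;!X4] means: aliphatic carbon that does not have four total connections.
Check the 16 heavy atoms by environment: 6× c (aromatic, X3) → no; 5× C (X4) → no; 1× Br (X1) → no; 3× C (X3) → match; 1× O (X1) → no.
That gives 3 matching atoms.

3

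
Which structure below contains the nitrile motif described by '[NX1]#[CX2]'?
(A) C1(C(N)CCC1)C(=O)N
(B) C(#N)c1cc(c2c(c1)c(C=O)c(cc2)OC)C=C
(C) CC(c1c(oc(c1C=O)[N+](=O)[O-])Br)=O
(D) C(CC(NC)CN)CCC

B

[NX1]#[CX2] describes a nitrogen triple-bonded to a two-connected carbon (a nitrile).
(A) has a primary amino group (-NH2) but the nitrogen is NX3 (three connections), not NX1 triple-bonded.
(B) contains a nitrile (-C#N), which satisfies every atom and bond constraint.
(C) has a nitro group (-[N+](=O)[O-]) but there is no C#N triple bond.
(D) has a primary amino group (-NH2) but the nitrogen is NX3 (three connections), not NX1 triple-bonded.
So the answer is (B).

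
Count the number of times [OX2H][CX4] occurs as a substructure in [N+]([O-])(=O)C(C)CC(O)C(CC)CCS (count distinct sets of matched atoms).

[OX2H][CX4] is the SMARTS for an aliphatic alcohol: a hydroxyl oxygen bound to an sp3 (X4) carbon.
Exactly one fragment in the molecule meets all constraints, giving 1 match.

1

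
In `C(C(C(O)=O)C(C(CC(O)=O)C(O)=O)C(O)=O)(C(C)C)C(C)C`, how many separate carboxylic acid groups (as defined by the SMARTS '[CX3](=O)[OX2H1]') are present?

4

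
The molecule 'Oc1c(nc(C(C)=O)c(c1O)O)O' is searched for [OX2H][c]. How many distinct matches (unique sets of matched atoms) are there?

4

[OX2H][c] is the SMARTS for a phenol: a hydroxyl oxygen attached to an aromatic carbon.
The molecule carries 4 separate instances of a hydroxyl group (-OH) meeting every constraint; each maps to a distinct set of atoms, giving 4 matches.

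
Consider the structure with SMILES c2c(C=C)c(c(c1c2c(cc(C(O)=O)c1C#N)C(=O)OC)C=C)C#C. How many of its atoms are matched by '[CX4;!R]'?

1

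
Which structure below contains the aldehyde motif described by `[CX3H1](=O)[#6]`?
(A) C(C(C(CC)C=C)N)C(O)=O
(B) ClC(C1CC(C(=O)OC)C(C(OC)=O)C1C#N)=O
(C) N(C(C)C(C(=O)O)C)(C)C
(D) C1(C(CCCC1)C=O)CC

[CX3H1](=O)[#6] describes an sp2 carbon with one H, double-bonded to O and single-bonded to carbon (an aldehyde).
(A) has a carboxylic acid group (-C(=O)OH) but the carbonyl carbon has H0 and is bonded to O, not H1.
(B) has a methyl-ester group (-C(=O)OCH3) but the carbonyl carbon has H0, not H1.
(C) has a carboxylic acid group (-C(=O)OH) but the carbonyl carbon has H0 and is bonded to O, not H1.
(D) contains an aldehyde (-CHO), which satisfies every atom and bond constraint.
So the answer is (D).

D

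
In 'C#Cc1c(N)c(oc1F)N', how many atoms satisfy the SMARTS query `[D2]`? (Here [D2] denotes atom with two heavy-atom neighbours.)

2

The query [D2] means: atom with exactly two heavy-atom neighbours.
Check the 10 heavy atoms by environment: 1× o (aromatic, D2) → match; 4× c (aromatic, D3) → no; 2× N (D1) → no; 1× C (D2) → match; 1× C (D1) → no; 1× F (D1) → no.
Summing the matching environments: 1 + 1 = 2 matching atoms.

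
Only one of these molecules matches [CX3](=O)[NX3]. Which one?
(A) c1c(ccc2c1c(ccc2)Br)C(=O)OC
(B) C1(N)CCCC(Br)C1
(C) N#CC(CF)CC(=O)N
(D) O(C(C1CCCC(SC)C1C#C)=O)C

[CX3](=O)[NX3] describes a carbonyl carbon bonded to a trivalent nitrogen (an amide).
(A) has a methyl-ester group (-C(=O)OCH3) but the carbonyl is bonded to O, not to an NX3 nitrogen.
(B) has a primary amino group (-NH2) but the -NH2 is not attached to a carbonyl carbon.
(C) contains a primary amide (-C(=O)NH2), which satisfies every atom and bond constraint.
(D) has a methyl-ester group (-C(=O)OCH3) but the carbonyl is bonded to O, not to an NX3 nitrogen.
So the answer is (C).

C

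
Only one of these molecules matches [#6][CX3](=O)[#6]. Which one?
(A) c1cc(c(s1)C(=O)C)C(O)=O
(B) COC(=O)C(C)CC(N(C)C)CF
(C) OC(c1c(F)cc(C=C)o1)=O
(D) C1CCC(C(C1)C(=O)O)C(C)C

A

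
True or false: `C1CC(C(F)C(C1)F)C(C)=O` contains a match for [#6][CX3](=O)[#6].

The pattern [#6][CX3](=O)[#6] describes a carbonyl carbon (no H) flanked by two carbons — a ketone.
The molecule carries an acetyl/ketone group (-C(=O)CH3), whose atoms satisfy every constraint of the query, so the pattern matches.

True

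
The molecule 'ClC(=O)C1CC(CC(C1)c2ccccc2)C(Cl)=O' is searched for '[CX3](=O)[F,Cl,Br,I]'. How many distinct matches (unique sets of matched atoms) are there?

[CX3](=O)[F,Cl,Br,I] is the SMARTS for an acyl halide: a carbonyl carbon bonded to a halogen.
The molecule carries 2 separate instances of an acyl chloride (-C(=O)Cl) meeting every constraint; each maps to a distinct set of atoms, giving 2 matches.

2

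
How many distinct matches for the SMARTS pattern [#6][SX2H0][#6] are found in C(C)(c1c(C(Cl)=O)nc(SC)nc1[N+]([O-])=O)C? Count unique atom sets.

1

[#6][SX2H0][#6] is the SMARTS for a thioether: an aliphatic sulfur bridging two carbons with no H on the sulfur.
Exactly one fragment in the molecule meets all constraints, giving 1 match.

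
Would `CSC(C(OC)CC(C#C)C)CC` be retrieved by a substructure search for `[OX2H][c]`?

The pattern [OX2H][c] describes a hydroxyl oxygen attached to an aromatic carbon — a phenol.
The closest candidate here is a methoxy ether (-OCH3), but the oxygen has H0, not H1. No other fragment satisfies the full query, so there is no match.

No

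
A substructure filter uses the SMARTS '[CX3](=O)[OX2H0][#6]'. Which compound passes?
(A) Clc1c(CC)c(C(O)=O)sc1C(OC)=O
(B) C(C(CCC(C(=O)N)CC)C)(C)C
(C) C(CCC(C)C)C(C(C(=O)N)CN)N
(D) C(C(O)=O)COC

[CX3](=O)[OX2H0][#6] describes a carbonyl carbon bonded to an oxygen that is itself bonded to carbon (no H on that O) (an ester).
(A) contains a methyl-ester group (-C(=O)OCH3), which satisfies every atom and bond constraint.
(B) has a primary amide (-C(=O)NH2) but the carbonyl is bonded to N, not to an O-C linkage.
(C) has a primary amide (-C(=O)NH2) but the carbonyl is bonded to N, not to an O-C linkage.
(D) has a methoxy ether (-OCH3) but the ether oxygen is not adjacent to a C=O carbon.
So the answer is (A).

A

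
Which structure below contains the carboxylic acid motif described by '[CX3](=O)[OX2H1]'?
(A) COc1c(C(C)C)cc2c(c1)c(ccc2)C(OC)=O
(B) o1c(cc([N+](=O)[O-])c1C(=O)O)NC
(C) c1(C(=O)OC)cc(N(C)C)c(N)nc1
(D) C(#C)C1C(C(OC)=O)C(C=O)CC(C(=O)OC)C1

B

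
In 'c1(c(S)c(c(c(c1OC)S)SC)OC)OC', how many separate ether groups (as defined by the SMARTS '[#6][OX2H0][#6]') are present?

3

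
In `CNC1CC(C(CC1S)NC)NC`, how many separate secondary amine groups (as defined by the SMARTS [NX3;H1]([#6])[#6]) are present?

[NX3;H1]([#6])[#6] is the SMARTS for a secondary amine: a trivalent nitrogen with one H, bonded to two carbons.
The molecule carries 3 separate instances of an N-methylamino group (-NHCH3) meeting every constraint; each maps to a distinct set of atoms, giving 3 matches.

3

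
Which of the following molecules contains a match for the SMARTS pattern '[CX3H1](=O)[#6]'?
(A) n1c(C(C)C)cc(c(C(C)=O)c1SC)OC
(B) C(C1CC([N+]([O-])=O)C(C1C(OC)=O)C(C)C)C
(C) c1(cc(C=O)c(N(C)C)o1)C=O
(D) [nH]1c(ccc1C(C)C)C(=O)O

C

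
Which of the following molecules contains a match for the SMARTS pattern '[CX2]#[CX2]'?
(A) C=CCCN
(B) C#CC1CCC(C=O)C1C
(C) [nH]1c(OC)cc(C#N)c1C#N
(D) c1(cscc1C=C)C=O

B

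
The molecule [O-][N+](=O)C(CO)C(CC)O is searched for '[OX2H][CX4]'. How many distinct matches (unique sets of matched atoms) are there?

2

[OX2H][CX4] is the SMARTS for an aliphatic alcohol: a hydroxyl oxygen bound to an sp3 (X4) carbon.
The molecule carries 2 separate instances of a hydroxyl group (-OH) meeting every constraint; each maps to a distinct set of atoms, giving 2 matches.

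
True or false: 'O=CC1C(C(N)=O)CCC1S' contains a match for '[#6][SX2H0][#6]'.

The pattern [#6][SX2H0][#6] describes an aliphatic sulfur bridging two carbons with no H on the sulfur — a thioether.
The closest candidate here is a thiol (-SH), but the sulfur has H1, not H0 bridging two carbons. No other fragment satisfies the full query, so there is no match.

False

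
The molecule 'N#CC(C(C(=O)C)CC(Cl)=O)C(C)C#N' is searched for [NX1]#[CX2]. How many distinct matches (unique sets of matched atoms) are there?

2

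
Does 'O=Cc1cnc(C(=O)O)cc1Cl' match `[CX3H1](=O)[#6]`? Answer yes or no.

Yes

The pattern [CX3H1](=O)[#6] describes an sp2 carbon with one H, double-bonded to O and single-bonded to carbon — an aldehyde.
The molecule carries an aldehyde (-CHO), whose atoms satisfy every constraint of the query, so the pattern matches.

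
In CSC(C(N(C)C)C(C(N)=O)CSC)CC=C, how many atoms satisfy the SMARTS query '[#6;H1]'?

4

The query [#6;H1] means: any carbon bearing exactly one hydrogen.
Check the 17 heavy atoms by environment: 3× C (H2) → no; 4× C (H1) → match; 2× S (H0) → no; 4× C (H3) → no; 1× C (H0) → no; 1× O (H0) → no; 1× N (H2) → no; 1× N (H0) → no.
That gives 4 matching atoms.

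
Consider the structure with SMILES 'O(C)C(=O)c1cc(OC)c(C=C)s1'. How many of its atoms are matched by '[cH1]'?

The query [cH1] means: aromatic carbon bearing exactly one hydrogen.
Check the 13 heavy atoms by environment: 1× s (aromatic, H0) → no; 3× c (aromatic, H0) → no; 1× c (aromatic, H1) → match; 1× C (H1) → no; 1× C (H2) → no; 3× O (H0) → no; 2× C (H3) → no; 1× C (H0) → no.
That gives 1 matching atom.

1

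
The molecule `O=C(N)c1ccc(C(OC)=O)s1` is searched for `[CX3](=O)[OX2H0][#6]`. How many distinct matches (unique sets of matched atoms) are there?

1

[CX3](=O)[OX2H0][#6] is the SMARTS for an ester: a carbonyl carbon bonded to an oxygen that is itself bonded to carbon (no H on that O).
Exactly one fragment in the molecule meets all constraints, giving 1 match.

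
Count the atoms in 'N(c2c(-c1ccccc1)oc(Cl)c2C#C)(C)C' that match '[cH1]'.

5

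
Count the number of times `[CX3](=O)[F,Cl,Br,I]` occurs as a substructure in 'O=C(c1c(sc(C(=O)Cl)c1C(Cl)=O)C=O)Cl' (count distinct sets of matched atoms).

3

[CX3](=O)[F,Cl,Br,I] is the SMARTS for an acyl halide: a carbonyl carbon bonded to a halogen.
The molecule carries 3 separate instances of an acyl chloride (-C(=O)Cl) meeting every constraint; each maps to a distinct set of atoms, giving 3 matches.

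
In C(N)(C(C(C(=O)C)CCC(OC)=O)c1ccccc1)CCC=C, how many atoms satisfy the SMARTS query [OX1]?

The query [OX1] means: aliphatic oxygen with one total connection — typically a carbonyl =O or an oxide.
Check the 23 heavy atoms by environment: 9× C (X4) → no; 4× C (X3) → no; 2× O (X1) → match; 1× O (X2) → no; 6× c (aromatic, X3) → no; 1× N (X3) → no.
That gives 2 matching atoms.

2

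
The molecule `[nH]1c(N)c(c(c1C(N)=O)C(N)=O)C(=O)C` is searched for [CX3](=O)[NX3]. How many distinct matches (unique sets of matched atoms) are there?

2

[CX3](=O)[NX3] is the SMARTS for an amide: a carbonyl carbon bonded to a trivalent nitrogen.
The molecule carries 2 separate instances of a primary amide (-C(=O)NH2) meeting every constraint; each maps to a distinct set of atoms, giving 2 matches.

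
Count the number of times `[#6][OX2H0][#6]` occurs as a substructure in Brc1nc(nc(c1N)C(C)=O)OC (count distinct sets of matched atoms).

1

[#6][OX2H0][#6] is the SMARTS for an ether: an aliphatic oxygen bridging two carbons with no H on the oxygen.
Exactly one fragment in the molecule meets all constraints, giving 1 match.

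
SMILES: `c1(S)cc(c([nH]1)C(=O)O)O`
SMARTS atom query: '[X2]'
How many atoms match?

Check the 10 heavy atoms by environment: 1× n (aromatic, X3) → no; 4× c (aromatic, X3) → no; 2× O (X2) → match; 1× S (X2) → match; 1× C (X3) → no; 1× O (X1) → no.
Summing the matching environments: 2 + 1 = 3 matching atoms.

3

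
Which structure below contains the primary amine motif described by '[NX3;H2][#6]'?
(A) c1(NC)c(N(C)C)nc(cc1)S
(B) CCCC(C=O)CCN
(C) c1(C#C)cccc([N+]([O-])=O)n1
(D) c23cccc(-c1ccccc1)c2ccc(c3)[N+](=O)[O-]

[NX3;H2][#6] describes a trivalent nitrogen with two H attached to carbon (a primary amine).
(A) has an N-methylamino group (-NHCH3) but the nitrogen bears two carbons and only one H (H1), not H2.
(B) contains a primary amino group (-NH2), which satisfies every atom and bond constraint.
(C) has a nitro group (-[N+](=O)[O-]) but the nitrogen is [N+] with no H, not NX3H2.
(D) has a nitro group (-[N+](=O)[O-]) but the nitrogen is [N+] with no H, not NX3H2.
So the answer is (B).

B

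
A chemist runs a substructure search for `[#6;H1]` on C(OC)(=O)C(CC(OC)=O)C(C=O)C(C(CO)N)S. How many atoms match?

5

The query [#6;H1] means: any carbon bearing exactly one hydrogen.
Check the 19 heavy atoms by environment: 2× C (H2) → no; 5× C (H1) → match; 5× O (H0) → no; 2× C (H0) → no; 2× C (H3) → no; 1× O (H1) → no; 1× S (H1) → no; 1× N (H2) → no.
That gives 5 matching atoms.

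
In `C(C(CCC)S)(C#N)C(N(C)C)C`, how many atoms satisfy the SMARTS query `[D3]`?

Check the 13 heavy atoms by environment: 3× C (D2) → no; 3× C (D3) → match; 4× C (D1) → no; 1× S (D1) → no; 1× N (D1) → no; 1× N (D3) → match.
Summing the matching environments: 3 + 1 = 4 matching atoms.

4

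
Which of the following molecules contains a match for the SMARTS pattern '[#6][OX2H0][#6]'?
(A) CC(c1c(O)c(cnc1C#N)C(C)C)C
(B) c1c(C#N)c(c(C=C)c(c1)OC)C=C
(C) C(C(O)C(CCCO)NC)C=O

B

[#6][OX2H0][#6] describes an aliphatic oxygen bridging two carbons with no H on the oxygen (an ether).
(A) has a hydroxyl group (-OH) but the oxygen has H1, not H0 bridging two carbons.
(B) contains a methoxy ether (-OCH3), which satisfies every atom and bond constraint.
(C) has a hydroxyl group (-OH) but the oxygen has H1, not H0 bridging two carbons.
So the answer is (B).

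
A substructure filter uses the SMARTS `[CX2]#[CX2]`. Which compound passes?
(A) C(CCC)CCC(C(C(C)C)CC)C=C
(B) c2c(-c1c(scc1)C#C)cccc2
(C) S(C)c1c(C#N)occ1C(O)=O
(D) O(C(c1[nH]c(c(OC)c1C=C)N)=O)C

B

[CX2]#[CX2] describes a carbon-carbon triple bond (an alkyne).
(A) has a vinyl group (-CH=CH2) but the C=C is a double bond; both carbons are CX3, not CX2.
(B) contains an ethynyl group (-C#CH), which satisfies every atom and bond constraint.
(C) has a nitrile (-C#N) but the triple bond is C#N, not C#C.
(D) has a vinyl group (-CH=CH2) but the C=C is a double bond; both carbons are CX3, not CX2.
So the answer is (B).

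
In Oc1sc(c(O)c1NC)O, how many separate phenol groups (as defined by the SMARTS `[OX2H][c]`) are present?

3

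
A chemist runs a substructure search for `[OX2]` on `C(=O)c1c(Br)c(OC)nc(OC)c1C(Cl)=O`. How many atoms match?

2

The query [OX2] means: aliphatic oxygen with two total connections — ether, hydroxyl, or ester single-bond O.
Check the 16 heavy atoms by environment: 1× n (aromatic, X2) → no; 5× c (aromatic, X3) → no; 2× C (X3) → no; 2× O (X1) → no; 1× Cl (X1) → no; 2× O (X2) → match; 2× C (X4) → no; 1× Br (X1) → no.
That gives 2 matching atoms.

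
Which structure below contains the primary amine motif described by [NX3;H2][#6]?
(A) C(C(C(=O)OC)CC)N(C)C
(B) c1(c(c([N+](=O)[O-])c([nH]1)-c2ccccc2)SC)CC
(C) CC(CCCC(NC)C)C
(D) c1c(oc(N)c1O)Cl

[NX3;H2][#6] describes a trivalent nitrogen with two H attached to carbon (a primary amine).
(A) has a dimethylamino group (-N(CH3)2) but the nitrogen has H0, not H2.
(B) has a nitro group (-[N+](=O)[O-]) but the nitrogen is [N+] with no H, not NX3H2.
(C) has an N-methylamino group (-NHCH3) but the nitrogen bears two carbons and only one H (H1), not H2.
(D) contains a primary amino group (-NH2), which satisfies every atom and bond constraint.
So the answer is (D).

D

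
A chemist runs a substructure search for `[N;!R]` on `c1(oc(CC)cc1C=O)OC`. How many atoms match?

The query [N;!R] means: aliphatic nitrogen not in a ring.
Check the 11 heavy atoms by environment: 1× o (aromatic, in 5-ring) → no; 4× c (aromatic, in 5-ring) → no; 4× C (acyclic) → no; 2× O (acyclic) → no.
No environment satisfies the query, so 0 matching atoms.

0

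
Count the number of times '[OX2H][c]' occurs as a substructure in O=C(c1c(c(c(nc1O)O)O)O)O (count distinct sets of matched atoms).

4

[OX2H][c] is the SMARTS for a phenol: a hydroxyl oxygen attached to an aromatic carbon.
The molecule carries 4 separate instances of a hydroxyl group (-OH) meeting every constraint; each maps to a distinct set of atoms, giving 4 matches.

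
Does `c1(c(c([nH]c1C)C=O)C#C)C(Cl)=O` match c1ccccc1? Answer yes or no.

The pattern c1ccccc1 describes six aromatic carbons in a ring — a benzene ring.
The closest candidate here is a methyl group (-CH3), but no six-membered all-carbon aromatic ring is present. No other fragment satisfies the full query, so there is no match.

No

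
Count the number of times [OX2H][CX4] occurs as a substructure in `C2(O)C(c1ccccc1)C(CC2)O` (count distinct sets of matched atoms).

2

[OX2H][CX4] is the SMARTS for an aliphatic alcohol: a hydroxyl oxygen bound to an sp3 (X4) carbon.
The molecule carries 2 separate instances of a hydroxyl group (-OH) meeting every constraint; each maps to a distinct set of atoms, giving 2 matches.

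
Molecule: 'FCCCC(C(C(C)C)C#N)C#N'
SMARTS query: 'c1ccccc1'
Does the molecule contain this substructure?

The pattern c1ccccc1 describes six aromatic carbons in a ring — a benzene ring.
The closest candidate here is a methyl group (-CH3), but no six-membered all-carbon aromatic ring is present. No other fragment satisfies the full query, so there is no match.

No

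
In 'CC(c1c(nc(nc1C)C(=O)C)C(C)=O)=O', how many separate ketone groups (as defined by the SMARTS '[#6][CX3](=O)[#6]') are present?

[#6][CX3](=O)[#6] is the SMARTS for a ketone: a carbonyl carbon (no H) flanked by two carbons.
The molecule carries 3 separate instances of an acetyl/ketone group (-C(=O)CH3) meeting every constraint; each maps to a distinct set of atoms, giving 3 matches.

3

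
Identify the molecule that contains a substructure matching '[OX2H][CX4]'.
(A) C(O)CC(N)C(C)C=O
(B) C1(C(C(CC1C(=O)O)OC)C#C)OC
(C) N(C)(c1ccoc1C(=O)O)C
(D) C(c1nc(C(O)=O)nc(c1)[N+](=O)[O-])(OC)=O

A

[OX2H][CX4] describes a hydroxyl oxygen bound to an sp3 (X4) carbon (an aliphatic alcohol).
(A) contains a hydroxyl group (-OH), which satisfies every atom and bond constraint.
(B) has a methoxy ether (-OCH3) but the oxygen has H0 (ether), not H1.
(C) has a carboxylic acid group (-C(=O)OH) but the -OH is on a CX3 carbonyl carbon, not a CX4 carbon.
(D) has a carboxylic acid group (-C(=O)OH) but the -OH is on a CX3 carbonyl carbon, not a CX4 carbon.
So the answer is (A).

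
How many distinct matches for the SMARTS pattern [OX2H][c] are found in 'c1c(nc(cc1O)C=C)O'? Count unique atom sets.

2

[OX2H][c] is the SMARTS for a phenol: a hydroxyl oxygen attached to an aromatic carbon.
The molecule carries 2 separate instances of a hydroxyl group (-OH) meeting every constraint; each maps to a distinct set of atoms, giving 2 matches.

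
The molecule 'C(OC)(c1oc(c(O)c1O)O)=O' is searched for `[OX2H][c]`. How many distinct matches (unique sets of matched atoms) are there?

3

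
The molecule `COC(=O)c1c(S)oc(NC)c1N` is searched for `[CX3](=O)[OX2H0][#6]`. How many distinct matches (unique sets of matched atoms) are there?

[CX3](=O)[OX2H0][#6] is the SMARTS for an ester: a carbonyl carbon bonded to an oxygen that is itself bonded to carbon (no H on that O).
Exactly one fragment in the molecule meets all constraints, giving 1 match.

1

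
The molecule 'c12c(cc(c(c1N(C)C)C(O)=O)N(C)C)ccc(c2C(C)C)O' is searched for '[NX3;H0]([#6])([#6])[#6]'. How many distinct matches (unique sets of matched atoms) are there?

[NX3;H0]([#6])([#6])[#6] is the SMARTS for a tertiary amine: a trivalent nitrogen with no H, bonded to three carbons.
The molecule carries 2 separate instances of a dimethylamino group (-N(CH3)2) meeting every constraint; each maps to a distinct set of atoms, giving 2 matches.

2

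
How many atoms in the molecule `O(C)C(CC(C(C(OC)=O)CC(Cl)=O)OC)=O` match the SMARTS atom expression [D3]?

Check the 17 heavy atoms by environment: 2× C (D2) → no; 5× C (D3) → match; 3× O (D1) → no; 3× O (D2) → no; 3× C (D1) → no; 1× Cl (D1) → no.
That gives 5 matching atoms.

5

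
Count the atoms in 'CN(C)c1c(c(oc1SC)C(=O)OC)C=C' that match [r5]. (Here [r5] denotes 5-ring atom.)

The query [r5] means: r5 matches atoms in a five-membered ring.
Check the 16 heavy atoms by environment: 1× o (aromatic, in 5-ring) → match; 4× c (aromatic, in 5-ring) → match; 1× S (acyclic) → no; 7× C (acyclic) → no; 1× N (acyclic) → no; 2× O (acyclic) → no.
Summing the matching environments: 1 + 4 = 5 matching atoms.

5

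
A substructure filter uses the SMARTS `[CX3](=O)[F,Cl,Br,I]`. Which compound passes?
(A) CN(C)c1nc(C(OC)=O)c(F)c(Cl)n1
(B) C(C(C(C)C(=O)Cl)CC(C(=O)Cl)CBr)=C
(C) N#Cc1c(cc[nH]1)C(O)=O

B

[CX3](=O)[F,Cl,Br,I] describes a carbonyl carbon bonded to a halogen (an acyl halide).
(A) has a chloro substituent but the Cl is not on a carbonyl carbon.
(B) contains an acyl chloride (-C(=O)Cl), which satisfies every atom and bond constraint.
(C) has a carboxylic acid group (-C(=O)OH) but the carbonyl is bonded to -OH, not to a halogen.
So the answer is (B).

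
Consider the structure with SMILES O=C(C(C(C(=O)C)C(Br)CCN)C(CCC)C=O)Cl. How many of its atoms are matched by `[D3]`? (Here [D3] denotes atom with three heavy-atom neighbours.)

6

Check the 19 heavy atoms by environment: 5× C (D2) → no; 6× C (D3) → match; 3× O (D1) → no; 1× Cl (D1) → no; 2× C (D1) → no; 1× Br (D1) → no; 1× N (D1) → no.
That gives 6 matching atoms.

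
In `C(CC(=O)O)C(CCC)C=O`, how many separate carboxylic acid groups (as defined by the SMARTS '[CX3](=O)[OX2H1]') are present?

1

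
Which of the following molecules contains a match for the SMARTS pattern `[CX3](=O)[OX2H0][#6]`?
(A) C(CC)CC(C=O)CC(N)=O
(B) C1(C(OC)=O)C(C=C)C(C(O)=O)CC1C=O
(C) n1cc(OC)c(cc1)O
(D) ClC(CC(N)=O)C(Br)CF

B

[CX3](=O)[OX2H0][#6] describes a carbonyl carbon bonded to an oxygen that is itself bonded to carbon (no H on that O) (an ester).
(A) has a primary amide (-C(=O)NH2) but the carbonyl is bonded to N, not to an O-C linkage.
(B) contains a methyl-ester group (-C(=O)OCH3), which satisfies every atom and bond constraint.
(C) has a methoxy ether (-OCH3) but the ether oxygen is not adjacent to a C=O carbon.
(D) has a primary amide (-C(=O)NH2) but the carbonyl is bonded to N, not to an O-C linkage.
So the answer is (B).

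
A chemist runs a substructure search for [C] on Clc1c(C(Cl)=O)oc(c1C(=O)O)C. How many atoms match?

The query [C] means: uppercase C matches aliphatic (non-aromatic) carbon only.
Check the 13 heavy atoms by environment: 1× o (aromatic) → no; 4× c (aromatic) → no; 2× Cl → no; 3× C → match; 3× O → no.
That gives 3 matching atoms.

3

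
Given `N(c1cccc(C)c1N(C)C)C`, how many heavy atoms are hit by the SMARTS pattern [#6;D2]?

3

Check the 12 heavy atoms by environment: 3× c (aromatic, D3) → no; 3× c (aromatic, D2) → match; 1× N (D2) → no; 4× C (D1) → no; 1× N (D3) → no.
That gives 3 matching atoms.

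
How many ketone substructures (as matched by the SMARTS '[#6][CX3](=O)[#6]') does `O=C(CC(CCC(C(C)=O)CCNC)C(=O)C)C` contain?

[#6][CX3](=O)[#6] is the SMARTS for a ketone: a carbonyl carbon (no H) flanked by two carbons.
The molecule carries 3 separate instances of an acetyl/ketone group (-C(=O)CH3) meeting every constraint; each maps to a distinct set of atoms, giving 3 matches.

3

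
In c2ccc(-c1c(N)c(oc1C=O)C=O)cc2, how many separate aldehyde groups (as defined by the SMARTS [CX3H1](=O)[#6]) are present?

2

[CX3H1](=O)[#6] is the SMARTS for an aldehyde: an sp2 carbon with one H, double-bonded to O and single-bonded to carbon.
The molecule carries 2 separate instances of an aldehyde (-CHO) meeting every constraint; each maps to a distinct set of atoms, giving 2 matches.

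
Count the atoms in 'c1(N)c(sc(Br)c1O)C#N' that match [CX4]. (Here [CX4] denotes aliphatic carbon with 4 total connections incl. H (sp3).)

Check the 10 heavy atoms by environment: 1× s (aromatic, X2) → no; 4× c (aromatic, X3) → no; 1× N (X3) → no; 1× Br (X1) → no; 1× C (X2) → no; 1× N (X1) → no; 1× O (X2) → no.
No environment satisfies the query, so 0 matching atoms.

0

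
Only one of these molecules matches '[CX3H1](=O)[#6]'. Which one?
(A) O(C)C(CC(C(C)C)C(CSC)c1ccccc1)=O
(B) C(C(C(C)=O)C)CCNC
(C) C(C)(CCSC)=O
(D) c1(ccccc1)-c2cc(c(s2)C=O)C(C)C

D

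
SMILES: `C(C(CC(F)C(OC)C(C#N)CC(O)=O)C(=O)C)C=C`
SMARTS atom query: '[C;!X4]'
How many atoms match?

5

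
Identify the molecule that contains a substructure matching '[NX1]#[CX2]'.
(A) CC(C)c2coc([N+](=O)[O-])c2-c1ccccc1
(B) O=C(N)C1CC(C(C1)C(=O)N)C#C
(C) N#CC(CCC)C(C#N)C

C

[NX1]#[CX2] describes a nitrogen triple-bonded to a two-connected carbon (a nitrile).
(A) has a nitro group (-[N+](=O)[O-]) but there is no C#N triple bond.
(B) has a primary amide (-C(=O)NH2) but the nitrogen is NX3, not NX1.
(C) contains a nitrile (-C#N), which satisfies every atom and bond constraint.
So the answer is (C).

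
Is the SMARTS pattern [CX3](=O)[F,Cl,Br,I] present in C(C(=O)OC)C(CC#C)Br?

The pattern [CX3](=O)[F,Cl,Br,I] describes a carbonyl carbon bonded to a halogen — an acyl halide.
The closest candidate here is a methyl-ester group (-C(=O)OCH3), but the carbonyl is bonded to -O-C, not to a halogen. No other fragment satisfies the full query, so there is no match.

No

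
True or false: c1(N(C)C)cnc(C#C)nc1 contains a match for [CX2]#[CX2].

True

The pattern [CX2]#[CX2] describes a carbon-carbon triple bond — an alkyne.
The molecule carries an ethynyl group (-C#CH), whose atoms satisfy every constraint of the query, so the pattern matches.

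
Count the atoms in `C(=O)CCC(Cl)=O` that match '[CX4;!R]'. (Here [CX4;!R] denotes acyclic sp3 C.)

2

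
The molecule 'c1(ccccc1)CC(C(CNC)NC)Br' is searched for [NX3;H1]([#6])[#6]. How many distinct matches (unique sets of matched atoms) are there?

2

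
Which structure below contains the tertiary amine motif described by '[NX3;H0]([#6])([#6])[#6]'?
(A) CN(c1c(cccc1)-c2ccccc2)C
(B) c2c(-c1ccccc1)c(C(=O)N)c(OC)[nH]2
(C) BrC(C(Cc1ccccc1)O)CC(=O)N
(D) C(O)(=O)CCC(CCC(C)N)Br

[NX3;H0]([#6])([#6])[#6] describes a trivalent nitrogen with no H, bonded to three carbons (a tertiary amine).
(A) contains a dimethylamino group (-N(CH3)2), which satisfies every atom and bond constraint.
(B) has a primary amide (-C(=O)NH2) but the amide nitrogen has H2 and only one carbon neighbour.
(C) has a primary amide (-C(=O)NH2) but the amide nitrogen has H2 and only one carbon neighbour.
(D) has a primary amino group (-NH2) but the nitrogen has H2, not H0 with three carbons.
So the answer is (A).

A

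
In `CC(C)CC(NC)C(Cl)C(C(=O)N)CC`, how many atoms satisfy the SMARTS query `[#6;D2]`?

2

Check the 15 heavy atoms by environment: 2× C (D2) → match; 5× C (D3) → no; 1× Cl (D1) → no; 1× N (D2) → no; 4× C (D1) → no; 1× O (D1) → no; 1× N (D1) → no.
That gives 2 matching atoms.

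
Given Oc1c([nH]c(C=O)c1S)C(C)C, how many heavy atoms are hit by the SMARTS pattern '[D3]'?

5

The query [D3] means: atom with exactly three heavy-atom neighbours.
Check the 12 heavy atoms by environment: 1× n (aromatic, D2) → no; 4× c (aromatic, D3) → match; 1× S (D1) → no; 1× C (D2) → no; 2× O (D1) → no; 1× C (D3) → match; 2× C (D1) → no.
Summing the matching environments: 4 + 1 = 5 matching atoms.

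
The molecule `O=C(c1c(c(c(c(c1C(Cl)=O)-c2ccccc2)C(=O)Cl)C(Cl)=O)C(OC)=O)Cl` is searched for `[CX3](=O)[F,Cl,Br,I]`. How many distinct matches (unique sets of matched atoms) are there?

[CX3](=O)[F,Cl,Br,I] is the SMARTS for an acyl halide: a carbonyl carbon bonded to a halogen.
The molecule carries 4 separate instances of an acyl chloride (-C(=O)Cl) meeting every constraint; each maps to a distinct set of atoms, giving 4 matches.

4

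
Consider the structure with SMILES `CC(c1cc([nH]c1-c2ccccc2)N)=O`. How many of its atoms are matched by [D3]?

5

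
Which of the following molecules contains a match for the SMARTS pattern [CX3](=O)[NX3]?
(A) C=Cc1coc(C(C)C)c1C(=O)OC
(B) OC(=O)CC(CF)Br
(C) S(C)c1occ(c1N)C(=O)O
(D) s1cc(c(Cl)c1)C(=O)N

[CX3](=O)[NX3] describes a carbonyl carbon bonded to a trivalent nitrogen (an amide).
(A) has a methyl-ester group (-C(=O)OCH3) but the carbonyl is bonded to O, not to an NX3 nitrogen.
(B) has a carboxylic acid group (-C(=O)OH) but the carbonyl is bonded to O, not to an NX3 nitrogen.
(C) has a primary amino group (-NH2) but the -NH2 is not attached to a carbonyl carbon.
(D) contains a primary amide (-C(=O)NH2), which satisfies every atom and bond constraint.
So the answer is (D).

D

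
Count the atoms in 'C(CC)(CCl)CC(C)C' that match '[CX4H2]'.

Check the 9 heavy atoms by environment: 3× C (H2, X4) → match; 2× C (H1, X4) → no; 3× C (H3, X4) → no; 1× Cl (H0, X1) → no.
That gives 3 matching atoms.

3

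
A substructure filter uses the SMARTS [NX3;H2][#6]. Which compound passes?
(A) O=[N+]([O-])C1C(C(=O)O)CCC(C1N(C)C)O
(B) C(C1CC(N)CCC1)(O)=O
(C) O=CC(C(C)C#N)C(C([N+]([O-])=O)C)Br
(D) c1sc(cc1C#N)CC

[NX3;H2][#6] describes a trivalent nitrogen with two H attached to carbon (a primary amine).
(A) has a dimethylamino group (-N(CH3)2) but the nitrogen has H0, not H2.
(B) contains a primary amino group (-NH2), which satisfies every atom and bond constraint.
(C) has a nitro group (-[N+](=O)[O-]) but the nitrogen is [N+] with no H, not NX3H2.
(D) has a nitrile (-C#N) but the nitrogen is NX1 (triple-bonded), not NX3 with two H.
So the answer is (B).

B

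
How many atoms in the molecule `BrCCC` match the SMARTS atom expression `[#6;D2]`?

The query [#6;D2] means: any carbon bonded to exactly two heavy atoms.
Check the 4 heavy atoms by environment: 2× C (D2) → match; 1× Br (D1) → no; 1× C (D1) → no.
That gives 2 matching atoms.

2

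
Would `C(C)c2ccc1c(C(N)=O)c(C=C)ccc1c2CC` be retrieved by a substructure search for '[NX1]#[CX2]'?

No

The pattern [NX1]#[CX2] describes a nitrogen triple-bonded to a two-connected carbon — a nitrile.
The closest candidate here is a primary amide (-C(=O)NH2), but the nitrogen is NX3, not NX1. No other fragment satisfies the full query, so there is no match.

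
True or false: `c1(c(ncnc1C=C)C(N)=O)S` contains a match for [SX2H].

The pattern [SX2H] describes an aliphatic sulfur with two connections, one being H — a thiol.
The molecule carries a thiol (-SH), whose atoms satisfy every constraint of the query, so the pattern matches.

True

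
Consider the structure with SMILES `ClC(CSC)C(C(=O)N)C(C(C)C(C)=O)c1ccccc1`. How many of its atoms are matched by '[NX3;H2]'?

The query [NX3;H2] means: aliphatic N with 3 total connections, two of them H — an -NH2 nitrogen (amine or amide).
Check the 21 heavy atoms by environment: 3× C (H3, X4) → no; 4× C (H1, X4) → no; 1× C (H2, X4) → no; 1× c (aromatic, H0, X3) → no; 5× c (aromatic, H1, X3) → no; 2× C (H0, X3) → no; 2× O (H0, X1) → no; 1× N (H2, X3) → match; 1× S (H0, X2) → no; 1× Cl (H0, X1) → no.
That gives 1 matching atom.

1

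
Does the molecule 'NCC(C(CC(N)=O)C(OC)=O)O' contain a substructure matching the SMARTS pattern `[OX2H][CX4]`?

The pattern [OX2H][CX4] describes a hydroxyl oxygen bound to an sp3 (X4) carbon — an aliphatic alcohol.
The molecule carries a hydroxyl group (-OH), whose atoms satisfy every constraint of the query, so the pattern matches.

Yes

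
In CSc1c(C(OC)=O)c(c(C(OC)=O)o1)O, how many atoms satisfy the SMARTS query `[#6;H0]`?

The query [#6;H0] means: any carbon with no attached hydrogen.
Check the 16 heavy atoms by environment: 1× o (aromatic, H0) → no; 4× c (aromatic, H0) → match; 2× C (H0) → match; 4× O (H0) → no; 3× C (H3) → no; 1× O (H1) → no; 1× S (H0) → no.
Summing the matching environments: 4 + 2 = 6 matching atoms.

6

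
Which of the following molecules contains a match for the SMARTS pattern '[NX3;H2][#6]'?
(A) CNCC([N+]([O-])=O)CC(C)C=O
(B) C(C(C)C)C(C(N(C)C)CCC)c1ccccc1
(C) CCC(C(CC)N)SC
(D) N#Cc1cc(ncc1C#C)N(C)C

C

[NX3;H2][#6] describes a trivalent nitrogen with two H attached to carbon (a primary amine).
(A) has an N-methylamino group (-NHCH3) but the nitrogen bears two carbons and only one H (H1), not H2.
(B) has a dimethylamino group (-N(CH3)2) but the nitrogen has H0, not H2.
(C) contains a primary amino group (-NH2), which satisfies every atom and bond constraint.
(D) has a dimethylamino group (-N(CH3)2) but the nitrogen has H0, not H2.
So the answer is (C).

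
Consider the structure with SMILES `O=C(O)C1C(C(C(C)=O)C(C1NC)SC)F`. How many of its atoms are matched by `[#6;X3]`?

2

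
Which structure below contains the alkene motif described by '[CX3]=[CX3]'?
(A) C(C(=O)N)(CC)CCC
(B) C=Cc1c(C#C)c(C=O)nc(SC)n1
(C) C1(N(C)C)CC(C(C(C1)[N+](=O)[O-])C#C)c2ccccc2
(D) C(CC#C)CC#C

B

[CX3]=[CX3] describes a non-aromatic C=C double bond between two sp2 carbons (an alkene).
(A) has an ethyl group (-CH2CH3) but its C-C bond is a single bond between CX4 carbons, not CX3=CX3.
(B) contains a vinyl group (-CH=CH2), which satisfies every atom and bond constraint.
(C) has an ethynyl group (-C#CH) but the C-C bond is a triple bond, not a double bond.
(D) has an ethynyl group (-C#CH) but the C-C bond is a triple bond, not a double bond.
So the answer is (B).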